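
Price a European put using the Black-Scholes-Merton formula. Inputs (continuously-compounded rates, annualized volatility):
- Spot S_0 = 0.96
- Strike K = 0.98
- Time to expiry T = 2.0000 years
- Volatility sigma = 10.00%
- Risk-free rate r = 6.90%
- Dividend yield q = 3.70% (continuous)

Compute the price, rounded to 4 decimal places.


Answer: Price = 0.0326

Derivation:
d1 = (ln(S/K) + (r - q + 0.5*sigma^2) * T) / (sigma * sqrt(T)) = 0.37745864
d2 = d1 - sigma * sqrt(T) = 0.23603728
exp(-rT) = 0.87109869; exp(-qT) = 0.92867169
P = K * exp(-rT) * N(-d2) - S_0 * exp(-qT) * N(-d1)
N(-d1) = 0.35291640; N(-d2) = 0.40670187
P = 0.9800 * 0.87109869 * 0.40670187 - 0.9600 * 0.92867169 * 0.35291640 = 0.0326


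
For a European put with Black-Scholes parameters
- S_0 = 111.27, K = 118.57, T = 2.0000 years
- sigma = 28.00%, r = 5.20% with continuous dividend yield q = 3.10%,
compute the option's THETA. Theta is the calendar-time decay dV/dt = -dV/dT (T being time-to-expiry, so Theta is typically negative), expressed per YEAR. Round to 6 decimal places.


d1 = 0.1435835289; d2 = -0.2523962685
phi(d1) = 0.3948510602; exp(-qT) = 0.9398828868; exp(-rT) = 0.9012252974
Theta = -S*exp(-qT)*phi(d1)*sigma/(2*sqrt(T)) + r*K*exp(-rT)*N(-d2) - q*S*exp(-qT)*N(-d1)
N(-d1) = 0.4429146739; N(-d2) = 0.5996326080; sqrt(T) = 1.4142135624
Term 1 = -111.2700 * 0.9398828868 * 0.3948510602 * 0.2800 / (2 * 1.4142135624) = -4.0878803568
Term 2 = 0.0520 * 118.5700 * 0.9012252974 * 0.5996326080 = 3.3319369839
Term 3 = -0.0310 * 111.2700 * 0.9398828868 * 0.4429146739 = -1.4359310706
Theta = -4.0878803568 + (3.3319369839) + (-1.4359310706) = -2.191874

Answer: Theta = -2.191874


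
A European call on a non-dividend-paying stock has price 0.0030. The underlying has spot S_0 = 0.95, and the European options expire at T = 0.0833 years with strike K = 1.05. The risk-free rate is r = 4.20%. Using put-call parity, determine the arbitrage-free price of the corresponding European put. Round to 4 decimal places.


Answer: Put price = 0.0993

Derivation:
Put-call parity: C - P = S_0 * exp(-qT) - K * exp(-rT).
S_0 * exp(-qT) = 0.9500 * 1.00000000 = 0.95000000
K * exp(-rT) = 1.0500 * 0.99650751 = 1.04633289
P = C - S*exp(-qT) + K*exp(-rT)
P = 0.0030 - 0.95000000 + 1.04633289 = 0.0993


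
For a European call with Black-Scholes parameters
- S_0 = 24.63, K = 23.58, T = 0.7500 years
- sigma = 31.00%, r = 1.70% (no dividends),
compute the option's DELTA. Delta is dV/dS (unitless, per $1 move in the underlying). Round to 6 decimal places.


d1 = 0.3440032330; d2 = 0.0755353579
phi(d1) = 0.3760219930; exp(-qT) = 1.0000000000; exp(-rT) = 0.9873309369
N(d1) = 0.6345780726
Delta = exp(-qT) * N(d1) = 1.0000000000 * 0.6345780726 = 0.634578

Answer: Delta = 0.634578


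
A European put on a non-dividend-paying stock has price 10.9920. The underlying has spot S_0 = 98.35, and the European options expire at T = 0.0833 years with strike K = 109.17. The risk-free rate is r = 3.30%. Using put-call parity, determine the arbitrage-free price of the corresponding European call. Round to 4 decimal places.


Put-call parity: C - P = S_0 * exp(-qT) - K * exp(-rT).
S_0 * exp(-qT) = 98.3500 * 1.00000000 = 98.35000000
K * exp(-rT) = 109.1700 * 0.99725487 = 108.87031468
C = P + S*exp(-qT) - K*exp(-rT)
C = 10.9920 + 98.35000000 - 108.87031468 = 0.4717

Answer: Call price = 0.4717


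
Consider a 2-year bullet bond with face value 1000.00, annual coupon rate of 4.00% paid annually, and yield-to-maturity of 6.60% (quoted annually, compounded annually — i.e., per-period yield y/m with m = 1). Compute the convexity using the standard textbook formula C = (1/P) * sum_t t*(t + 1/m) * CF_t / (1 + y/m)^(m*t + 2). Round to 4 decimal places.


Coupon per period c = face * coupon_rate / m = 40.000000
Periods per year m = 1; per-period yield y/m = 0.066000
Number of cashflows N = 2
Cashflows (t years, CF_t, discount factor 1/(1+y/m)^(m*t), PV):
  t = 1.0000: CF_t = 40.000000, DF = 0.938086, PV = 37.523452
  t = 2.0000: CF_t = 1040.000000, DF = 0.880006, PV = 915.206150
Price P = sum_t PV_t = 952.729602
Convexity numerator sum_t t*(t + 1/m) * CF_t / (1+y/m)^(m*t + 2):
  t = 1.0000: term = 66.041720
  t = 2.0000: term = 4832.320946
Convexity = (1/P) * sum = 4898.362666 / 952.729602 = 5.141399

Answer: Convexity = 5.1414


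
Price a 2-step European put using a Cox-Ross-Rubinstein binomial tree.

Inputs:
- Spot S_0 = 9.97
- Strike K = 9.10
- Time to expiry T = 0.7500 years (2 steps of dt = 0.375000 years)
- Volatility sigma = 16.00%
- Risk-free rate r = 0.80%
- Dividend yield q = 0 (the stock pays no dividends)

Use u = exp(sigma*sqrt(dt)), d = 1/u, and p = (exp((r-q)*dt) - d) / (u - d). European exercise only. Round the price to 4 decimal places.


dt = T/N = 0.375000
u = exp(sigma*sqrt(dt)) = 1.102940; d = 1/u = 0.906667
p = (exp((r-q)*dt) - d) / (u - d) = 0.490832
Discount per step: exp(-r*dt) = 0.997004
Stock lattice S(k, i) with i counting down-moves:
  k=0: S(0,0) = 9.9700
  k=1: S(1,0) = 10.9963; S(1,1) = 9.0395
  k=2: S(2,0) = 12.1283; S(2,1) = 9.9700; S(2,2) = 8.1958
Terminal payoffs V(N, i) = max(K - S_T, 0):
  V(2,0) = 0.000000; V(2,1) = 0.000000; V(2,2) = 0.904203
Backward induction: V(k, i) = exp(-r*dt) * [p * V(k+1, i) + (1-p) * V(k+1, i+1)].
  V(1,0) = exp(-r*dt) * [p*0.000000 + (1-p)*0.000000] = 0.000000
  V(1,1) = exp(-r*dt) * [p*0.000000 + (1-p)*0.904203] = 0.459012
  V(0,0) = exp(-r*dt) * [p*0.000000 + (1-p)*0.459012] = 0.233014

Answer: Price = V(0,0) = 0.2330


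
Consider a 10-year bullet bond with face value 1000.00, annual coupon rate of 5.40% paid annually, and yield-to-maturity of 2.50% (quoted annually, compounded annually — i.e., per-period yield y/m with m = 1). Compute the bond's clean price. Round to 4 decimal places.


Answer: Price = 1253.8099

Derivation:
Coupon per period c = face * coupon_rate / m = 54.000000
Periods per year m = 1; per-period yield y/m = 0.025000
Number of cashflows N = 10
Cashflows (t years, CF_t, discount factor 1/(1+y/m)^(m*t), PV):
  t = 1.0000: CF_t = 54.000000, DF = 0.975610, PV = 52.682927
  t = 2.0000: CF_t = 54.000000, DF = 0.951814, PV = 51.397977
  t = 3.0000: CF_t = 54.000000, DF = 0.928599, PV = 50.144368
  t = 4.0000: CF_t = 54.000000, DF = 0.905951, PV = 48.921335
  t = 5.0000: CF_t = 54.000000, DF = 0.883854, PV = 47.728132
  t = 6.0000: CF_t = 54.000000, DF = 0.862297, PV = 46.564031
  t = 7.0000: CF_t = 54.000000, DF = 0.841265, PV = 45.428323
  t = 8.0000: CF_t = 54.000000, DF = 0.820747, PV = 44.320315
  t = 9.0000: CF_t = 54.000000, DF = 0.800728, PV = 43.239332
  t = 10.0000: CF_t = 1054.000000, DF = 0.781198, PV = 823.383115
Price P = sum_t PV_t = 1253.809854


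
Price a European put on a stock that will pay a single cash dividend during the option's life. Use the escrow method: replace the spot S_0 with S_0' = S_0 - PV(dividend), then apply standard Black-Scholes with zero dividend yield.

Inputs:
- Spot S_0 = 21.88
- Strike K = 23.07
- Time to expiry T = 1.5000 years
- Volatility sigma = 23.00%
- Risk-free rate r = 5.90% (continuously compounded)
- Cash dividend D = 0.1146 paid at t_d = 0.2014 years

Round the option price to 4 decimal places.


Answer: Price = 2.0901

Derivation:
PV(D) = D * exp(-r * t_d) = 0.1146 * 0.98818772 = 0.11324631
S_0' = S_0 - PV(D) = 21.8800 - 0.11324631 = 21.76675369
d1 = (ln(S_0'/K) + (r + sigma^2/2)*T) / (sigma*sqrt(T)) = 0.24859010
d2 = d1 - sigma*sqrt(T) = -0.03310122
exp(-rT) = 0.91530311
N(-d1) = 0.40183893; N(-d2) = 0.51320307
P = K * exp(-rT) * N(-d2) - S_0' * N(-d1) = 23.0700 * 0.91530311 * 0.51320307 - 21.76675369 * 0.40183893 = 2.0901


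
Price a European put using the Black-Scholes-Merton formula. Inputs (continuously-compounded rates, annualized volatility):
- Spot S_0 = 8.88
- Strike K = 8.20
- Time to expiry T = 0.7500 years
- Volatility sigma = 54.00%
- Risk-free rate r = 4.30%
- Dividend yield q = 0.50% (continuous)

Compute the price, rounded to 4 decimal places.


Answer: Price = 1.1388

Derivation:
d1 = (ln(S/K) + (r - q + 0.5*sigma^2) * T) / (sigma * sqrt(T)) = 0.46512493
d2 = d1 - sigma * sqrt(T) = -0.00252879
exp(-rT) = 0.96826449; exp(-qT) = 0.99625702
P = K * exp(-rT) * N(-d2) - S_0 * exp(-qT) * N(-d1)
N(-d1) = 0.32092100; N(-d2) = 0.50100884
P = 8.2000 * 0.96826449 * 0.50100884 - 8.8800 * 0.99625702 * 0.32092100 = 1.1388


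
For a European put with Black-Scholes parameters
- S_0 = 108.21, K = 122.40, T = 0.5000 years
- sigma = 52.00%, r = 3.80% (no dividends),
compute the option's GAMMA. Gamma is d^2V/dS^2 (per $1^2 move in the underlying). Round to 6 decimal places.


d1 = -0.0995948655; d2 = -0.4672903918
phi(d1) = 0.3969685971; exp(-qT) = 1.0000000000; exp(-rT) = 0.9811793622
Gamma = exp(-qT) * phi(d1) / (S * sigma * sqrt(T)) = 1.0000000000 * 0.3969685971 / (108.2100 * 0.5200 * 0.7071067812) = 0.009977

Answer: Gamma = 0.009977


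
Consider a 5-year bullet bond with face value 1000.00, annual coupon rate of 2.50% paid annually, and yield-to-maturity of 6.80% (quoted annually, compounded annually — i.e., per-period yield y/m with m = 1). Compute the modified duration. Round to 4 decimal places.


Answer: Modified duration = 4.4317

Derivation:
Coupon per period c = face * coupon_rate / m = 25.000000
Periods per year m = 1; per-period yield y/m = 0.068000
Number of cashflows N = 5
Cashflows (t years, CF_t, discount factor 1/(1+y/m)^(m*t), PV):
  t = 1.0000: CF_t = 25.000000, DF = 0.936330, PV = 23.408240
  t = 2.0000: CF_t = 25.000000, DF = 0.876713, PV = 21.917827
  t = 3.0000: CF_t = 25.000000, DF = 0.820892, PV = 20.522310
  t = 4.0000: CF_t = 25.000000, DF = 0.768626, PV = 19.215646
  t = 5.0000: CF_t = 1025.000000, DF = 0.719687, PV = 737.679309
Price P = sum_t PV_t = 822.743332
First compute Macaulay numerator sum_t t * PV_t:
  t * PV_t at t = 1.0000: 23.408240
  t * PV_t at t = 2.0000: 43.835655
  t * PV_t at t = 3.0000: 61.566931
  t * PV_t at t = 4.0000: 76.862586
  t * PV_t at t = 5.0000: 3688.396543
Macaulay duration D = 3894.069954 / 822.743332 = 4.733031
Modified duration = D / (1 + y/m) = 4.733031 / (1 + 0.068000) = 4.431677


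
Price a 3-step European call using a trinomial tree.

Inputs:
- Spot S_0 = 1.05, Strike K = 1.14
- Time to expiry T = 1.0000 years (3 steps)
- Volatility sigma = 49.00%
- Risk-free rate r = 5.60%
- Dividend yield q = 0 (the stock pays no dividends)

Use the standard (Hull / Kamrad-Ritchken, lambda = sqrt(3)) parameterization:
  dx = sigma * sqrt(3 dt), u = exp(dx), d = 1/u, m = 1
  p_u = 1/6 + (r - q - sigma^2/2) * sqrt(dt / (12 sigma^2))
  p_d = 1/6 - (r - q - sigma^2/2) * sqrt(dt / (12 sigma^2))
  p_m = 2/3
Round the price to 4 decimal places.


Answer: Price = V(0,0) = 0.1869

Derivation:
dt = T/N = 0.333333; dx = sigma*sqrt(3*dt) = 0.490000
u = exp(dx) = 1.632316; d = 1/u = 0.612626
p_u = 0.144881, p_m = 0.666667, p_d = 0.188452
Discount per step: exp(-r*dt) = 0.981506
Stock lattice S(k, j) with j the centered position index:
  k=0: S(0,+0) = 1.0500
  k=1: S(1,-1) = 0.6433; S(1,+0) = 1.0500; S(1,+1) = 1.7139
  k=2: S(2,-2) = 0.3941; S(2,-1) = 0.6433; S(2,+0) = 1.0500; S(2,+1) = 1.7139; S(2,+2) = 2.7977
  k=3: S(3,-3) = 0.2414; S(3,-2) = 0.3941; S(3,-1) = 0.6433; S(3,+0) = 1.0500; S(3,+1) = 1.7139; S(3,+2) = 2.7977; S(3,+3) = 4.5667
Terminal payoffs V(N, j) = max(S_T - K, 0):
  V(3,-3) = 0.000000; V(3,-2) = 0.000000; V(3,-1) = 0.000000; V(3,+0) = 0.000000; V(3,+1) = 0.573932; V(3,+2) = 1.657679; V(3,+3) = 3.426697
Backward induction: V(k, j) = exp(-r*dt) * [p_u * V(k+1, j+1) + p_m * V(k+1, j) + p_d * V(k+1, j-1)]
  V(2,-2) = exp(-r*dt) * [p_u*0.000000 + p_m*0.000000 + p_d*0.000000] = 0.000000
  V(2,-1) = exp(-r*dt) * [p_u*0.000000 + p_m*0.000000 + p_d*0.000000] = 0.000000
  V(2,+0) = exp(-r*dt) * [p_u*0.573932 + p_m*0.000000 + p_d*0.000000] = 0.081614
  V(2,+1) = exp(-r*dt) * [p_u*1.657679 + p_m*0.573932 + p_d*0.000000] = 0.611270
  V(2,+2) = exp(-r*dt) * [p_u*3.426697 + p_m*1.657679 + p_d*0.573932] = 1.678122
  V(1,-1) = exp(-r*dt) * [p_u*0.081614 + p_m*0.000000 + p_d*0.000000] = 0.011606
  V(1,+0) = exp(-r*dt) * [p_u*0.611270 + p_m*0.081614 + p_d*0.000000] = 0.140327
  V(1,+1) = exp(-r*dt) * [p_u*1.678122 + p_m*0.611270 + p_d*0.081614] = 0.653705
  V(0,+0) = exp(-r*dt) * [p_u*0.653705 + p_m*0.140327 + p_d*0.011606] = 0.186926


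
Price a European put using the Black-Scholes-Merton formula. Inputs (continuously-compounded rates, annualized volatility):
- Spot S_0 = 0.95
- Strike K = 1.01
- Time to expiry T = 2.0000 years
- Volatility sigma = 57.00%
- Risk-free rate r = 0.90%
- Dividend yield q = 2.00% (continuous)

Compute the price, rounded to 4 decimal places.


Answer: Price = 0.3393

Derivation:
d1 = (ln(S/K) + (r - q + 0.5*sigma^2) * T) / (sigma * sqrt(T)) = 0.29978397
d2 = d1 - sigma * sqrt(T) = -0.50631776
exp(-rT) = 0.98216103; exp(-qT) = 0.96078944
P = K * exp(-rT) * N(-d2) - S_0 * exp(-qT) * N(-d1)
N(-d1) = 0.38217097; N(-d2) = 0.69368320
P = 1.0100 * 0.98216103 * 0.69368320 - 0.9500 * 0.96078944 * 0.38217097 = 0.3393


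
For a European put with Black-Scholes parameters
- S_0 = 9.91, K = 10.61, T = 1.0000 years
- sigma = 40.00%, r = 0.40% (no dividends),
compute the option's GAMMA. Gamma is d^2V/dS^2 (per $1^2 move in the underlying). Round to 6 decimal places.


Answer: Gamma = 0.100563

Derivation:
d1 = 0.0393684893; d2 = -0.3606315107
phi(d1) = 0.3986332442; exp(-qT) = 1.0000000000; exp(-rT) = 0.9960079893
Gamma = exp(-qT) * phi(d1) / (S * sigma * sqrt(T)) = 1.0000000000 * 0.3986332442 / (9.9100 * 0.4000 * 1.0000000000) = 0.100563


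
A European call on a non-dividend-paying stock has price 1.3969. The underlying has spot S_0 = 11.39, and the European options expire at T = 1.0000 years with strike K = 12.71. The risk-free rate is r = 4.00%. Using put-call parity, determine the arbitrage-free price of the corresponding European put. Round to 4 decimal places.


Answer: Put price = 2.2185

Derivation:
Put-call parity: C - P = S_0 * exp(-qT) - K * exp(-rT).
S_0 * exp(-qT) = 11.3900 * 1.00000000 = 11.39000000
K * exp(-rT) = 12.7100 * 0.96078944 = 12.21163377
P = C - S*exp(-qT) + K*exp(-rT)
P = 1.3969 - 11.39000000 + 12.21163377 = 2.2185


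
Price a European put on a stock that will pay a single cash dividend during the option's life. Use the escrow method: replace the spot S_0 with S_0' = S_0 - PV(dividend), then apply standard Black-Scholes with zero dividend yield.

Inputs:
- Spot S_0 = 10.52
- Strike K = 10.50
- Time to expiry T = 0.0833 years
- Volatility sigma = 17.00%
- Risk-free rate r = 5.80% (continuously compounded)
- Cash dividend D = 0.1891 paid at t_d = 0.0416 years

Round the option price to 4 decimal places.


PV(D) = D * exp(-r * t_d) = 0.1891 * 0.99759011 = 0.18864429
S_0' = S_0 - PV(D) = 10.5200 - 0.18864429 = 10.33135571
d1 = (ln(S_0'/K) + (r + sigma^2/2)*T) / (sigma*sqrt(T)) = -0.20700431
d2 = d1 - sigma*sqrt(T) = -0.25606927
exp(-rT) = 0.99518025
N(-d1) = 0.58199675; N(-d2) = 0.60105132
P = K * exp(-rT) * N(-d2) - S_0' * N(-d1) = 10.5000 * 0.99518025 * 0.60105132 - 10.33135571 * 0.58199675 = 0.2678

Answer: Price = 0.2678


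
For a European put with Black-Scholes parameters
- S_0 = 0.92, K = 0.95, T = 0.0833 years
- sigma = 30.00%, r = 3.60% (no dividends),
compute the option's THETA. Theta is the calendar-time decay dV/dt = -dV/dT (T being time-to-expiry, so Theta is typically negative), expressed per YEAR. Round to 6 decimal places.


Answer: Theta = -0.160667

Derivation:
d1 = -0.2926713716; d2 = -0.3792565897
phi(d1) = 0.3822169884; exp(-qT) = 1.0000000000; exp(-rT) = 0.9970056919
Theta = -S*exp(-qT)*phi(d1)*sigma/(2*sqrt(T)) + r*K*exp(-rT)*N(-d2) - q*S*exp(-qT)*N(-d1)
N(-d1) = 0.6151133228; N(-d2) = 0.6477513339; sqrt(T) = 0.2886173938
Term 1 = -0.9200 * 1.0000000000 * 0.3822169884 * 0.3000 / (2 * 0.2886173938) = -0.1827538656
Term 2 = 0.0360 * 0.9500 * 0.9970056919 * 0.6477513339 = 0.0220867624
Term 3 = 0 (no dividend yield, q = 0)
Theta = -0.1827538656 + (0.0220867624) + (0.0000000000) = -0.160667


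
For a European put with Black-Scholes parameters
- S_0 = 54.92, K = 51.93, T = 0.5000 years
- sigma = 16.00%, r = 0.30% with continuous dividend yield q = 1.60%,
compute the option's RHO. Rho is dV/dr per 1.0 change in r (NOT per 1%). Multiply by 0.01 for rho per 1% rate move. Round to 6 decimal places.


d1 = 0.4939222453; d2 = 0.3807851603
phi(d1) = 0.3531303152; exp(-qT) = 0.9920319148; exp(-rT) = 0.9985011244
N(-d2) = 0.3516813358
Rho = -K*T*exp(-rT)*N(-d2) = -51.9300 * 0.5000 * 0.9985011244 * 0.3516813358 = -9.117719

Answer: Rho = -9.117719


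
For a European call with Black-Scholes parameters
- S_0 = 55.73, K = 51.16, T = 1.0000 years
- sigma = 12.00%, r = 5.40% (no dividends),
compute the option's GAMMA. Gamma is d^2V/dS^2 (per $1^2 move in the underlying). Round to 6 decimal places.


Answer: Gamma = 0.028239

Derivation:
d1 = 1.2230052073; d2 = 1.1030052073
phi(d1) = 0.1888486456; exp(-qT) = 1.0000000000; exp(-rT) = 0.9474321065
Gamma = exp(-qT) * phi(d1) / (S * sigma * sqrt(T)) = 1.0000000000 * 0.1888486456 / (55.7300 * 0.1200 * 1.0000000000) = 0.028239


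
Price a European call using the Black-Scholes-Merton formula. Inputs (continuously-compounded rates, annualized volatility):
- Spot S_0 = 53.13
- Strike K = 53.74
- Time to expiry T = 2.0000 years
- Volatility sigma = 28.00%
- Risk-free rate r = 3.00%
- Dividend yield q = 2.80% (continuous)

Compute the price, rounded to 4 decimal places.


Answer: Price = 7.7282

Derivation:
d1 = (ln(S/K) + (r - q + 0.5*sigma^2) * T) / (sigma * sqrt(T)) = 0.17926202
d2 = d1 - sigma * sqrt(T) = -0.21671778
exp(-rT) = 0.94176453; exp(-qT) = 0.94553914
C = S_0 * exp(-qT) * N(d1) - K * exp(-rT) * N(d2)
N(d1) = 0.57113402; N(d2) = 0.41421415
C = 53.1300 * 0.94553914 * 0.57113402 - 53.7400 * 0.94176453 * 0.41421415 = 7.7282


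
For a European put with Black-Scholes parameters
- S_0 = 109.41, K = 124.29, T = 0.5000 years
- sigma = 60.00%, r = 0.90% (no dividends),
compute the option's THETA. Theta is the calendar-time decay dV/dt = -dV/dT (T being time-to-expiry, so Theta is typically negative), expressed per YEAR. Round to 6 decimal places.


Answer: Theta = -17.691590

Derivation:
d1 = -0.0778176935; d2 = -0.5020817622
phi(d1) = 0.3977361911; exp(-qT) = 1.0000000000; exp(-rT) = 0.9955101098
Theta = -S*exp(-qT)*phi(d1)*sigma/(2*sqrt(T)) + r*K*exp(-rT)*N(-d2) - q*S*exp(-qT)*N(-d1)
N(-d1) = 0.5310134641; N(-d2) = 0.6921949957; sqrt(T) = 0.7071067812
Term 1 = -109.4100 * 1.0000000000 * 0.3977361911 * 0.6000 / (2 * 0.7071067812) = -18.4624095647
Term 2 = 0.0090 * 124.2900 * 0.9955101098 * 0.6921949957 = 0.7708197390
Term 3 = 0 (no dividend yield, q = 0)
Theta = -18.4624095647 + (0.7708197390) + (0.0000000000) = -17.691590


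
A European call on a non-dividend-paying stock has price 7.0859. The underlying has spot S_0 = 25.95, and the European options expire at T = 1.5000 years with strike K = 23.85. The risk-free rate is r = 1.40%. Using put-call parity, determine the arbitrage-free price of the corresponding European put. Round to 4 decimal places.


Answer: Put price = 4.4903

Derivation:
Put-call parity: C - P = S_0 * exp(-qT) - K * exp(-rT).
S_0 * exp(-qT) = 25.9500 * 1.00000000 = 25.95000000
K * exp(-rT) = 23.8500 * 0.97921896 = 23.35437230
P = C - S*exp(-qT) + K*exp(-rT)
P = 7.0859 - 25.95000000 + 23.35437230 = 4.4903


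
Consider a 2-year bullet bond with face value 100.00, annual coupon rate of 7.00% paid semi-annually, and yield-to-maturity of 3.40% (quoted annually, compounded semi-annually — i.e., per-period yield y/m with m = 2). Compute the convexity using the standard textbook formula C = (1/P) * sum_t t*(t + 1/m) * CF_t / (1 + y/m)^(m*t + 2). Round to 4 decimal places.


Answer: Convexity = 4.5269

Derivation:
Coupon per period c = face * coupon_rate / m = 3.500000
Periods per year m = 2; per-period yield y/m = 0.017000
Number of cashflows N = 4
Cashflows (t years, CF_t, discount factor 1/(1+y/m)^(m*t), PV):
  t = 0.5000: CF_t = 3.500000, DF = 0.983284, PV = 3.441495
  t = 1.0000: CF_t = 3.500000, DF = 0.966848, PV = 3.383967
  t = 1.5000: CF_t = 3.500000, DF = 0.950686, PV = 3.327401
  t = 2.0000: CF_t = 103.500000, DF = 0.934795, PV = 96.751240
Price P = sum_t PV_t = 106.904103
Convexity numerator sum_t t*(t + 1/m) * CF_t / (1+y/m)^(m*t + 2):
  t = 0.5000: term = 1.663701
  t = 1.0000: term = 4.907672
  t = 1.5000: term = 9.651272
  t = 2.0000: term = 467.718595
Convexity = (1/P) * sum = 483.941239 / 106.904103 = 4.526872


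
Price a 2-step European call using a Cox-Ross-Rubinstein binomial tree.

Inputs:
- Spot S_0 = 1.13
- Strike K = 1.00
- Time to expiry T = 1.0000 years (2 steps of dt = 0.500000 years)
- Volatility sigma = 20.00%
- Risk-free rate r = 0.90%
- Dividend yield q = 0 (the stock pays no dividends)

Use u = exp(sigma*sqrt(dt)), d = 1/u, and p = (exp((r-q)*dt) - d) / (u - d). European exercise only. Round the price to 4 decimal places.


Answer: Price = V(0,0) = 0.1786

Derivation:
dt = T/N = 0.500000
u = exp(sigma*sqrt(dt)) = 1.151910; d = 1/u = 0.868123
p = (exp((r-q)*dt) - d) / (u - d) = 0.480596
Discount per step: exp(-r*dt) = 0.995510
Stock lattice S(k, i) with i counting down-moves:
  k=0: S(0,0) = 1.1300
  k=1: S(1,0) = 1.3017; S(1,1) = 0.9810
  k=2: S(2,0) = 1.4994; S(2,1) = 1.1300; S(2,2) = 0.8516
Terminal payoffs V(N, i) = max(S_T - K, 0):
  V(2,0) = 0.499393; V(2,1) = 0.130000; V(2,2) = 0.000000
Backward induction: V(k, i) = exp(-r*dt) * [p * V(k+1, i) + (1-p) * V(k+1, i+1)].
  V(1,0) = exp(-r*dt) * [p*0.499393 + (1-p)*0.130000] = 0.306148
  V(1,1) = exp(-r*dt) * [p*0.130000 + (1-p)*0.000000] = 0.062197
  V(0,0) = exp(-r*dt) * [p*0.306148 + (1-p)*0.062197] = 0.178633


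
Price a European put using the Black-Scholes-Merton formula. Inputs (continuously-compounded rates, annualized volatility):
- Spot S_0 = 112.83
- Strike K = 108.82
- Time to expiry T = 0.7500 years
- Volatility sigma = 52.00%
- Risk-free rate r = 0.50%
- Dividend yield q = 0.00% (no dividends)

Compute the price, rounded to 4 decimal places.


Answer: Price = 17.5747

Derivation:
d1 = (ln(S/K) + (r - q + 0.5*sigma^2) * T) / (sigma * sqrt(T)) = 0.31385009
d2 = d1 - sigma * sqrt(T) = -0.13648312
exp(-rT) = 0.99625702; exp(-qT) = 1.00000000
P = K * exp(-rT) * N(-d2) - S_0 * exp(-qT) * N(-d1)
N(-d1) = 0.37681745; N(-d2) = 0.55428031
P = 108.8200 * 0.99625702 * 0.55428031 - 112.8300 * 1.00000000 * 0.37681745 = 17.5747


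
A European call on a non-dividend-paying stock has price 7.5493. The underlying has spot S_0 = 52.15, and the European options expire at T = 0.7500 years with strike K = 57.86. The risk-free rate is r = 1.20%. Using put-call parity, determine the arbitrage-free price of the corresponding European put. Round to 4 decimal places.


Put-call parity: C - P = S_0 * exp(-qT) - K * exp(-rT).
S_0 * exp(-qT) = 52.1500 * 1.00000000 = 52.15000000
K * exp(-rT) = 57.8600 * 0.99104038 = 57.34159632
P = C - S*exp(-qT) + K*exp(-rT)
P = 7.5493 - 52.15000000 + 57.34159632 = 12.7409

Answer: Put price = 12.7409


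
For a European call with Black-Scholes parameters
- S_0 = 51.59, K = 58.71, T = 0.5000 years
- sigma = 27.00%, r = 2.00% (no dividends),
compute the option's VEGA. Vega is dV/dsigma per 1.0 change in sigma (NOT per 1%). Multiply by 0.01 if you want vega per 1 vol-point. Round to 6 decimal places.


d1 = -0.5293203103; d2 = -0.7202391412
phi(d1) = 0.3467925458; exp(-qT) = 1.0000000000; exp(-rT) = 0.9900498337
Vega = S * exp(-qT) * phi(d1) * sqrt(T) = 51.5900 * 1.0000000000 * 0.3467925458 * 0.7071067812 = 12.650867

Answer: Vega = 12.650867


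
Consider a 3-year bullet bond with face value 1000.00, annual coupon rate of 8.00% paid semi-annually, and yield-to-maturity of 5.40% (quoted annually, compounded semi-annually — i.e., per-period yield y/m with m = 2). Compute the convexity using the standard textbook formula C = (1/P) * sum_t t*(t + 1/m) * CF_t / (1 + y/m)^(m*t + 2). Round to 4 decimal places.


Answer: Convexity = 8.7951

Derivation:
Coupon per period c = face * coupon_rate / m = 40.000000
Periods per year m = 2; per-period yield y/m = 0.027000
Number of cashflows N = 6
Cashflows (t years, CF_t, discount factor 1/(1+y/m)^(m*t), PV):
  t = 0.5000: CF_t = 40.000000, DF = 0.973710, PV = 38.948393
  t = 1.0000: CF_t = 40.000000, DF = 0.948111, PV = 37.924434
  t = 1.5000: CF_t = 40.000000, DF = 0.923185, PV = 36.927394
  t = 2.0000: CF_t = 40.000000, DF = 0.898914, PV = 35.956567
  t = 2.5000: CF_t = 40.000000, DF = 0.875282, PV = 35.011263
  t = 3.0000: CF_t = 1040.000000, DF = 0.852270, PV = 886.361079
Price P = sum_t PV_t = 1071.129130
Convexity numerator sum_t t*(t + 1/m) * CF_t / (1+y/m)^(m*t + 2):
  t = 0.5000: term = 18.463697
  t = 1.0000: term = 53.934850
  t = 1.5000: term = 105.033788
  t = 2.0000: term = 170.454054
  t = 2.5000: term = 248.959183
  t = 3.0000: term = 8823.869766
Convexity = (1/P) * sum = 9420.715337 / 1071.129130 = 8.795126


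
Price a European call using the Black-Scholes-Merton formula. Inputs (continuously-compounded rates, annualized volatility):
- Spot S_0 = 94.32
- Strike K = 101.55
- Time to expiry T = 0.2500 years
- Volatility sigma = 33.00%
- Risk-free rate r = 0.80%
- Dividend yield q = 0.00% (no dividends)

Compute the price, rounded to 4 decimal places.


d1 = (ln(S/K) + (r - q + 0.5*sigma^2) * T) / (sigma * sqrt(T)) = -0.35300322
d2 = d1 - sigma * sqrt(T) = -0.51800322
exp(-rT) = 0.99800200; exp(-qT) = 1.00000000
C = S_0 * exp(-qT) * N(d1) - K * exp(-rT) * N(d2)
N(d1) = 0.36204301; N(d2) = 0.30222801
C = 94.3200 * 1.00000000 * 0.36204301 - 101.5500 * 0.99800200 * 0.30222801 = 3.5180

Answer: Price = 3.5180


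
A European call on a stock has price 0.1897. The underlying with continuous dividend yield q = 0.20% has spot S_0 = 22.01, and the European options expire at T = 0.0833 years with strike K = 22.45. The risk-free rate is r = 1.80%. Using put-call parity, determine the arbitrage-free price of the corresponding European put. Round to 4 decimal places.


Put-call parity: C - P = S_0 * exp(-qT) - K * exp(-rT).
S_0 * exp(-qT) = 22.0100 * 0.99983341 = 22.00633344
K * exp(-rT) = 22.4500 * 0.99850172 = 22.41636369
P = C - S*exp(-qT) + K*exp(-rT)
P = 0.1897 - 22.00633344 + 22.41636369 = 0.5997

Answer: Put price = 0.5997


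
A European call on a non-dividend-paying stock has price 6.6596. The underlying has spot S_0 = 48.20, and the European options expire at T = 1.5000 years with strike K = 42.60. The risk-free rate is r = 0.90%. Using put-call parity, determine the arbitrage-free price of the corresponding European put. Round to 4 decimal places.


Put-call parity: C - P = S_0 * exp(-qT) - K * exp(-rT).
S_0 * exp(-qT) = 48.2000 * 1.00000000 = 48.20000000
K * exp(-rT) = 42.6000 * 0.98659072 = 42.02876452
P = C - S*exp(-qT) + K*exp(-rT)
P = 6.6596 - 48.20000000 + 42.02876452 = 0.4884

Answer: Put price = 0.4884


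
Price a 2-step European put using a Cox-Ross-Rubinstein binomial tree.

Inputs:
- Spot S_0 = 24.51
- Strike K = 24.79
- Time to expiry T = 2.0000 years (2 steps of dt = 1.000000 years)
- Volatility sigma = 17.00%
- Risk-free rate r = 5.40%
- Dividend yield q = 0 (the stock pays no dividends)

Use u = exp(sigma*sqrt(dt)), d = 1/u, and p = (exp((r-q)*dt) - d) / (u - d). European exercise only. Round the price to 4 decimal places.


Answer: Price = V(0,0) = 1.0704

Derivation:
dt = T/N = 1.000000
u = exp(sigma*sqrt(dt)) = 1.185305; d = 1/u = 0.843665
p = (exp((r-q)*dt) - d) / (u - d) = 0.620009
Discount per step: exp(-r*dt) = 0.947432
Stock lattice S(k, i) with i counting down-moves:
  k=0: S(0,0) = 24.5100
  k=1: S(1,0) = 29.0518; S(1,1) = 20.6782
  k=2: S(2,0) = 34.4353; S(2,1) = 24.5100; S(2,2) = 17.4455
Terminal payoffs V(N, i) = max(K - S_T, 0):
  V(2,0) = 0.000000; V(2,1) = 0.280000; V(2,2) = 7.344509
Backward induction: V(k, i) = exp(-r*dt) * [p * V(k+1, i) + (1-p) * V(k+1, i+1)].
  V(1,0) = exp(-r*dt) * [p*0.000000 + (1-p)*0.280000] = 0.100804
  V(1,1) = exp(-r*dt) * [p*0.280000 + (1-p)*7.344509] = 2.808617
  V(0,0) = exp(-r*dt) * [p*0.100804 + (1-p)*2.808617] = 1.070361


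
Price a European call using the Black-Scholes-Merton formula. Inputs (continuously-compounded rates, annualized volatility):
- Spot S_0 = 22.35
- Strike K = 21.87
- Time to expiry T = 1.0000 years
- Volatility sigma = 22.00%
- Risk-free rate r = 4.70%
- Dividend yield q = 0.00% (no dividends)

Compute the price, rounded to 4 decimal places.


Answer: Price = 2.7259

Derivation:
d1 = (ln(S/K) + (r - q + 0.5*sigma^2) * T) / (sigma * sqrt(T)) = 0.42232039
d2 = d1 - sigma * sqrt(T) = 0.20232039
exp(-rT) = 0.95408740; exp(-qT) = 1.00000000
C = S_0 * exp(-qT) * N(d1) - K * exp(-rT) * N(d2)
N(d1) = 0.66360441; N(d2) = 0.58016687
C = 22.3500 * 1.00000000 * 0.66360441 - 21.8700 * 0.95408740 * 0.58016687 = 2.7259


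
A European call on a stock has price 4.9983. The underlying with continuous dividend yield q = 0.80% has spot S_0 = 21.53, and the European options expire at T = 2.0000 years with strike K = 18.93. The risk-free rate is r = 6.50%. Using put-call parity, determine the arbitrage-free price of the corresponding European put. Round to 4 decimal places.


Answer: Put price = 0.4324

Derivation:
Put-call parity: C - P = S_0 * exp(-qT) - K * exp(-rT).
S_0 * exp(-qT) = 21.5300 * 0.98412732 = 21.18826120
K * exp(-rT) = 18.9300 * 0.87809543 = 16.62234651
P = C - S*exp(-qT) + K*exp(-rT)
P = 4.9983 - 21.18826120 + 16.62234651 = 0.4324


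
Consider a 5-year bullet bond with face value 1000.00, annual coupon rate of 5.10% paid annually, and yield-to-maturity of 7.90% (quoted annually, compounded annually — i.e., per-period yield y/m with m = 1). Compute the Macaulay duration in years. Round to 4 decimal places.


Answer: Macaulay duration = 4.5052 years

Derivation:
Coupon per period c = face * coupon_rate / m = 51.000000
Periods per year m = 1; per-period yield y/m = 0.079000
Number of cashflows N = 5
Cashflows (t years, CF_t, discount factor 1/(1+y/m)^(m*t), PV):
  t = 1.0000: CF_t = 51.000000, DF = 0.926784, PV = 47.265987
  t = 2.0000: CF_t = 51.000000, DF = 0.858929, PV = 43.805363
  t = 3.0000: CF_t = 51.000000, DF = 0.796041, PV = 40.598112
  t = 4.0000: CF_t = 51.000000, DF = 0.737758, PV = 37.625683
  t = 5.0000: CF_t = 1051.000000, DF = 0.683743, PV = 718.613700
Price P = sum_t PV_t = 887.908846
Macaulay numerator sum_t t * PV_t:
  t * PV_t at t = 1.0000: 47.265987
  t * PV_t at t = 2.0000: 87.610727
  t * PV_t at t = 3.0000: 121.794337
  t * PV_t at t = 4.0000: 150.502734
  t * PV_t at t = 5.0000: 3593.068501
Macaulay duration D = (sum_t t * PV_t) / P = 4000.242285 / 887.908846 = 4.505240


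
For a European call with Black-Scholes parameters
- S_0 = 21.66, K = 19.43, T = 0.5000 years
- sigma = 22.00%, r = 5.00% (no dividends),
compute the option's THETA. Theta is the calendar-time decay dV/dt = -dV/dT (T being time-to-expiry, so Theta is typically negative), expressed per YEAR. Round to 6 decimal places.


d1 = 0.9369099166; d2 = 0.7813464247
phi(d1) = 0.2572161160; exp(-qT) = 1.0000000000; exp(-rT) = 0.9753099120
Theta = -S*exp(-qT)*phi(d1)*sigma/(2*sqrt(T)) - r*K*exp(-rT)*N(d2) + q*S*exp(-qT)*N(d1)
N(d1) = 0.8255975511; N(d2) = 0.7827006139; sqrt(T) = 0.7071067812
Term 1 = -21.6600 * 1.0000000000 * 0.2572161160 * 0.2200 / (2 * 0.7071067812) = -0.8666910490
Term 2 = -0.0500 * 19.4300 * 0.9753099120 * 0.7827006139 = -0.7416194604
Term 3 = 0 (no dividend yield, q = 0)
Theta = -0.8666910490 + (-0.7416194604) + (0.0000000000) = -1.608311

Answer: Theta = -1.608311


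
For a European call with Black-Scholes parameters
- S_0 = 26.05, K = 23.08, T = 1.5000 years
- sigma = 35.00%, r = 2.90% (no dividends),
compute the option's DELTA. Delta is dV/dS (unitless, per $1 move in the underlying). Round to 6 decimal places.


d1 = 0.5982034826; d2 = 0.1695427776
phi(d1) = 0.3335834445; exp(-qT) = 1.0000000000; exp(-rT) = 0.9574325541
N(d1) = 0.7251479160
Delta = exp(-qT) * N(d1) = 1.0000000000 * 0.7251479160 = 0.725148

Answer: Delta = 0.725148


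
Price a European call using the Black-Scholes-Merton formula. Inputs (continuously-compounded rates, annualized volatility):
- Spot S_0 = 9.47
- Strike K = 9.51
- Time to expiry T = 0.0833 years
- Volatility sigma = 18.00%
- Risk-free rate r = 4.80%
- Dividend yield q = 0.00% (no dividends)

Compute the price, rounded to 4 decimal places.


Answer: Price = 0.1952

Derivation:
d1 = (ln(S/K) + (r - q + 0.5*sigma^2) * T) / (sigma * sqrt(T)) = 0.02180685
d2 = d1 - sigma * sqrt(T) = -0.03014428
exp(-rT) = 0.99600958; exp(-qT) = 1.00000000
C = S_0 * exp(-qT) * N(d1) - K * exp(-rT) * N(d2)
N(d1) = 0.50869899; N(d2) = 0.48797599
C = 9.4700 * 1.00000000 * 0.50869899 - 9.5100 * 0.99600958 * 0.48797599 = 0.1952


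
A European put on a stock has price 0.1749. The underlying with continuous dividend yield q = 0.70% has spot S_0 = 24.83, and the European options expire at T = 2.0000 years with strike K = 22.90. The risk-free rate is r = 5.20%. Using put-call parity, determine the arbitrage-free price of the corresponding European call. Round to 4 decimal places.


Put-call parity: C - P = S_0 * exp(-qT) - K * exp(-rT).
S_0 * exp(-qT) = 24.8300 * 0.98609754 = 24.48480202
K * exp(-rT) = 22.9000 * 0.90122530 = 20.63805931
C = P + S*exp(-qT) - K*exp(-rT)
C = 0.1749 + 24.48480202 - 20.63805931 = 4.0216

Answer: Call price = 4.0216


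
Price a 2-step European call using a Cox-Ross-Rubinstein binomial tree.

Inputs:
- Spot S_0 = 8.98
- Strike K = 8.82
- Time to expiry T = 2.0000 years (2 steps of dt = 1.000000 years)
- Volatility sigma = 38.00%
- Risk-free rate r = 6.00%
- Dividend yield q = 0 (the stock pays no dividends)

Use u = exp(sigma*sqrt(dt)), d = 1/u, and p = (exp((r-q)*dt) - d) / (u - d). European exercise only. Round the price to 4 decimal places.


dt = T/N = 1.000000
u = exp(sigma*sqrt(dt)) = 1.462285; d = 1/u = 0.683861
p = (exp((r-q)*dt) - d) / (u - d) = 0.485565
Discount per step: exp(-r*dt) = 0.941765
Stock lattice S(k, i) with i counting down-moves:
  k=0: S(0,0) = 8.9800
  k=1: S(1,0) = 13.1313; S(1,1) = 6.1411
  k=2: S(2,0) = 19.2017; S(2,1) = 8.9800; S(2,2) = 4.1996
Terminal payoffs V(N, i) = max(S_T - K, 0):
  V(2,0) = 10.381720; V(2,1) = 0.160000; V(2,2) = 0.000000
Backward induction: V(k, i) = exp(-r*dt) * [p * V(k+1, i) + (1-p) * V(k+1, i+1)].
  V(1,0) = exp(-r*dt) * [p*10.381720 + (1-p)*0.160000] = 4.824952
  V(1,1) = exp(-r*dt) * [p*0.160000 + (1-p)*0.000000] = 0.073166
  V(0,0) = exp(-r*dt) * [p*4.824952 + (1-p)*0.073166] = 2.241840

Answer: Price = V(0,0) = 2.2418


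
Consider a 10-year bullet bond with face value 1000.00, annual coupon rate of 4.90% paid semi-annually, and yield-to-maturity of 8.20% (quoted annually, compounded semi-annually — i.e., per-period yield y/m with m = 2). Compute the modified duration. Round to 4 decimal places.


Answer: Modified duration = 7.4004

Derivation:
Coupon per period c = face * coupon_rate / m = 24.500000
Periods per year m = 2; per-period yield y/m = 0.041000
Number of cashflows N = 20
Cashflows (t years, CF_t, discount factor 1/(1+y/m)^(m*t), PV):
  t = 0.5000: CF_t = 24.500000, DF = 0.960615, PV = 23.535062
  t = 1.0000: CF_t = 24.500000, DF = 0.922781, PV = 22.608129
  t = 1.5000: CF_t = 24.500000, DF = 0.886437, PV = 21.717703
  t = 2.0000: CF_t = 24.500000, DF = 0.851524, PV = 20.862347
  t = 2.5000: CF_t = 24.500000, DF = 0.817987, PV = 20.040679
  t = 3.0000: CF_t = 24.500000, DF = 0.785770, PV = 19.251373
  t = 3.5000: CF_t = 24.500000, DF = 0.754823, PV = 18.493154
  t = 4.0000: CF_t = 24.500000, DF = 0.725094, PV = 17.764797
  t = 4.5000: CF_t = 24.500000, DF = 0.696536, PV = 17.065127
  t = 5.0000: CF_t = 24.500000, DF = 0.669103, PV = 16.393013
  t = 5.5000: CF_t = 24.500000, DF = 0.642750, PV = 15.747371
  t = 6.0000: CF_t = 24.500000, DF = 0.617435, PV = 15.127158
  t = 6.5000: CF_t = 24.500000, DF = 0.593117, PV = 14.531371
  t = 7.0000: CF_t = 24.500000, DF = 0.569757, PV = 13.959050
  t = 7.5000: CF_t = 24.500000, DF = 0.547317, PV = 13.409270
  t = 8.0000: CF_t = 24.500000, DF = 0.525761, PV = 12.881143
  t = 8.5000: CF_t = 24.500000, DF = 0.505054, PV = 12.373817
  t = 9.0000: CF_t = 24.500000, DF = 0.485162, PV = 11.886471
  t = 9.5000: CF_t = 24.500000, DF = 0.466054, PV = 11.418320
  t = 10.0000: CF_t = 1024.500000, DF = 0.447698, PV = 458.666871
Price P = sum_t PV_t = 777.732228
First compute Macaulay numerator sum_t t * PV_t:
  t * PV_t at t = 0.5000: 11.767531
  t * PV_t at t = 1.0000: 22.608129
  t * PV_t at t = 1.5000: 32.576555
  t * PV_t at t = 2.0000: 41.724694
  t * PV_t at t = 2.5000: 50.101698
  t * PV_t at t = 3.0000: 57.754119
  t * PV_t at t = 3.5000: 64.726038
  t * PV_t at t = 4.0000: 71.059188
  t * PV_t at t = 4.5000: 76.793070
  t * PV_t at t = 5.0000: 81.965066
  t * PV_t at t = 5.5000: 86.610541
  t * PV_t at t = 6.0000: 90.762945
  t * PV_t at t = 6.5000: 94.453914
  t * PV_t at t = 7.0000: 97.713352
  t * PV_t at t = 7.5000: 100.569526
  t * PV_t at t = 8.0000: 103.049147
  t * PV_t at t = 8.5000: 105.177443
  t * PV_t at t = 9.0000: 106.978243
  t * PV_t at t = 9.5000: 108.474043
  t * PV_t at t = 10.0000: 4586.668709
Macaulay duration D = 5991.533951 / 777.732228 = 7.703852
Modified duration = D / (1 + y/m) = 7.703852 / (1 + 0.041000) = 7.400434


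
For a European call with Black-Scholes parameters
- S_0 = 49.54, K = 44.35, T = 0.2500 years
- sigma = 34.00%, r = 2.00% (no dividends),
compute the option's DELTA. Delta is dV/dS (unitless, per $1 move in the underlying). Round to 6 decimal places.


d1 = 0.7653983253; d2 = 0.5953983253
phi(d1) = 0.2976443887; exp(-qT) = 1.0000000000; exp(-rT) = 0.9950124792
N(d1) = 0.7779828051
Delta = exp(-qT) * N(d1) = 1.0000000000 * 0.7779828051 = 0.777983

Answer: Delta = 0.777983


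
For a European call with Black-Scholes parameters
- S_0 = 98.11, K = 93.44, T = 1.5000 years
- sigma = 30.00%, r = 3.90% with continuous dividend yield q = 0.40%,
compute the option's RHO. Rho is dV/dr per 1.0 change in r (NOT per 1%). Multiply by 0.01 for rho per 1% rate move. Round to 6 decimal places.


Answer: Rho = 70.938297

Derivation:
d1 = 0.4593331587; d2 = 0.0919096972
phi(d1) = 0.3590003166; exp(-qT) = 0.9940179641; exp(-rT) = 0.9431782404
N(d2) = 0.5366151066
Rho = K*T*exp(-rT)*N(d2) = 93.4400 * 1.5000 * 0.9431782404 * 0.5366151066 = 70.938297


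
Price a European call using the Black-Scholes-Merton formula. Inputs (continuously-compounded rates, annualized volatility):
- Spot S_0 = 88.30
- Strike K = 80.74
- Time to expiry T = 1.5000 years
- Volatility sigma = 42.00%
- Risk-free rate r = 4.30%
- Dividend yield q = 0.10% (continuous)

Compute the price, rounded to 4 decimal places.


Answer: Price = 23.5735

Derivation:
d1 = (ln(S/K) + (r - q + 0.5*sigma^2) * T) / (sigma * sqrt(T)) = 0.55367409
d2 = d1 - sigma * sqrt(T) = 0.03928125
exp(-rT) = 0.93753611; exp(-qT) = 0.99850112
C = S_0 * exp(-qT) * N(d1) - K * exp(-rT) * N(d2)
N(d1) = 0.71009905; N(d2) = 0.51566692
C = 88.3000 * 0.99850112 * 0.71009905 - 80.7400 * 0.93753611 * 0.51566692 = 23.5735


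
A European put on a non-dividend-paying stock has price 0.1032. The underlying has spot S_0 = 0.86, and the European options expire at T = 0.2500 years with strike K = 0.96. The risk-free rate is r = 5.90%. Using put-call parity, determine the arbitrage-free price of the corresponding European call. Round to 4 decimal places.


Answer: Call price = 0.0173

Derivation:
Put-call parity: C - P = S_0 * exp(-qT) - K * exp(-rT).
S_0 * exp(-qT) = 0.8600 * 1.00000000 = 0.86000000
K * exp(-rT) = 0.9600 * 0.98535825 = 0.94594392
C = P + S*exp(-qT) - K*exp(-rT)
C = 0.1032 + 0.86000000 - 0.94594392 = 0.0173


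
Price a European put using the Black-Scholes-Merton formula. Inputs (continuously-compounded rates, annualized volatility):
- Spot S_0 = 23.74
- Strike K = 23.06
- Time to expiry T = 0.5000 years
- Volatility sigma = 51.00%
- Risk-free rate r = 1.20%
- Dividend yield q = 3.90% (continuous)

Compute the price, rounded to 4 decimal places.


d1 = (ln(S/K) + (r - q + 0.5*sigma^2) * T) / (sigma * sqrt(T)) = 0.22346481
d2 = d1 - sigma * sqrt(T) = -0.13715965
exp(-rT) = 0.99401796; exp(-qT) = 0.98068890
P = K * exp(-rT) * N(-d2) - S_0 * exp(-qT) * N(-d1)
N(-d1) = 0.41158689; N(-d2) = 0.55454770
P = 23.0600 * 0.99401796 * 0.55454770 - 23.7400 * 0.98068890 * 0.41158689 = 3.1290

Answer: Price = 3.1290


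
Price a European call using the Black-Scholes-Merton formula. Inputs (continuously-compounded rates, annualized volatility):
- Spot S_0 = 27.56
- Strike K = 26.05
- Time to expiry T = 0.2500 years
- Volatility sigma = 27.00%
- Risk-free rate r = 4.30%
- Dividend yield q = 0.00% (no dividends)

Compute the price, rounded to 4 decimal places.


d1 = (ln(S/K) + (r - q + 0.5*sigma^2) * T) / (sigma * sqrt(T)) = 0.56451984
d2 = d1 - sigma * sqrt(T) = 0.42951984
exp(-rT) = 0.98930757; exp(-qT) = 1.00000000
C = S_0 * exp(-qT) * N(d1) - K * exp(-rT) * N(d2)
N(d1) = 0.71379980; N(d2) = 0.66622752
C = 27.5600 * 1.00000000 * 0.71379980 - 26.0500 * 0.98930757 * 0.66622752 = 2.5027

Answer: Price = 2.5027
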